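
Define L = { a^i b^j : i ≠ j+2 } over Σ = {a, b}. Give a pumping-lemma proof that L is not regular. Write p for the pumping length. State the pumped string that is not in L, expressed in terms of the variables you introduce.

Assume L is regular; let p be its pumping constant.
Choose w = a^p b^{p+p!-2}. Since p ≠ (p+p!-2)+2 = p+p!, w ∈ L; and |w| ≥ p.
By the pumping lemma, w = xyz with |xy| ≤ p and |y| ≥ 1.
Because |xy| ≤ p and w begins with p copies of a, we have y = a^k with 1 ≤ k ≤ p.
Since 1 ≤ k ≤ p, k divides p!; set t = 1 + p!/k. Then xy^t z has p + (p!/k)·k = p + p! copies of a. Now the a-count is p+p! and (b-count)+2 = (p+p!-2)+2 = p+p!, so i ≠ j+2 fails. So xy^t z = a^{p+p!} b^{p+p!-2} ∉ L.
This contradicts the pumping lemma, so L is not regular.

a^{p+p!} b^{p+p!-2}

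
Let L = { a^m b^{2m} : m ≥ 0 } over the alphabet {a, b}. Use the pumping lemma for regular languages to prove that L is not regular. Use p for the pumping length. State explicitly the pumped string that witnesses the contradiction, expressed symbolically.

Assume L is regular. Let p be the pumping length given by the pumping lemma.
Let w = a^p b^{2p} ∈ L; note |w| = 3p ≥ p.
The pumping lemma gives a decomposition w = xyz where |xy| ≤ p and |y| > 0.
Since the first p symbols of w are all a's and |xy| ≤ p, y lies entirely in the leading a-block: y = a^k for some k with 1 ≤ k ≤ p.
Pump with i = 2: xy^2z = a^{p+k} b^{2p}. For this to lie in L we would need 2p = 2(p+k), which forces k = 0. But k ≥ 1, so xy^2z ∉ L.
This contradicts the pumping lemma, so L is not regular.

a^{p+k} b^{2p}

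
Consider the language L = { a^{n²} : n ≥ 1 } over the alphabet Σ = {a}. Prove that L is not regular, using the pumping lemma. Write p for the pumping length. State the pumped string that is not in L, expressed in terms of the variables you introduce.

a^{p²+k}

Toward a contradiction, assume L is regular with pumping length p.
Take w = a^{p²} ∈ L with |w| = p² ≥ p.
Write w = xyz as guaranteed by the lemma, with |xy| ≤ p and y is nonempty.
Then y = a^k for some k with 1 ≤ k ≤ p.
Pump with i = 2: xy^2z = a^{p²+k}. Since 1 ≤ k ≤ p, p² < p²+k ≤ p²+p < (p+1)², so p²+k lies strictly between consecutive squares and is not a perfect square. So xy^2z ∉ L.
This is a contradiction; hence L is not regular.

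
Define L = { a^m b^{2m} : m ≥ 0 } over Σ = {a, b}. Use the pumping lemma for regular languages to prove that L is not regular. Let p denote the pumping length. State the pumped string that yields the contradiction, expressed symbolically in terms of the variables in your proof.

a^{p+k} b^{2p}

Assume L is regular. Let p be the pumping length given by the pumping lemma.
Choose w = a^p b^{2p}, which is in L with |w| = 3p ≥ p.
Write w = xyz as guaranteed by the lemma, with |xy| ≤ p and |y| > 0.
Because |xy| ≤ p and w begins with p copies of a, we have y = a^k with 1 ≤ k ≤ p.
Pump with i = 2: xy^2z = a^{p+k} b^{2p}. For this to lie in L we would need 2p = 2(p+k), which forces k = 0. But k ≥ 1, so xy^2z ∉ L.
Contradiction. Therefore L is not regular.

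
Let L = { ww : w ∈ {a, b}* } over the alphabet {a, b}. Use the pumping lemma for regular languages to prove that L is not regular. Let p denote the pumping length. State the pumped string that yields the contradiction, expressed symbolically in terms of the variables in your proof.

Assume L is regular; let p be its pumping constant.
Take w = a^p b^p a^p b^p = uu where u = a^pb^p; then w ∈ L and |w| = 4p ≥ p.
By the pumping lemma, w = xyz with |xy| ≤ p and |y| ≥ 1.
The first p characters of w are a's, so xy (and hence y) consists only of a's. Write y = a^k, 1 ≤ k ≤ p.
Pump with i = 2: xy^2z = a^{p+k} b^p a^p b^p, of length 4p+k. Suppose this equals vv. The string starts with a and ends with b, so v does too; thus the boundary between the two copies of v is a b→a transition. There is exactly one such transition, at position 2p+k, so |v| = 2p+k and |vv| = 4p+2k ≠ 4p+k since k ≥ 1. So xy^2z ∉ L.
This is a contradiction; hence L is not regular.

a^{p+k} b^p a^p b^p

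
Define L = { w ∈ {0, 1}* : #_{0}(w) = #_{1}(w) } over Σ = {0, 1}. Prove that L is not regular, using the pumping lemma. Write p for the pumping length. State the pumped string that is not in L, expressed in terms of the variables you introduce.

0^{p+k} 1^p

Assume L is regular; let p be its pumping constant.
Choose w = 0^p 1^p ∈ L with |w| = 2p ≥ p.
By the pumping lemma, w = xyz with |xy| ≤ p and |y| > 0.
The first p characters of w are 0's, so xy (and hence y) consists only of 0's. Write y = 0^k, 1 ≤ k ≤ p.
Pump with i = 2: xy^2z = 0^{p+k} 1^p has p+k occurrences of 0 but only p of 1. Since k ≥ 1 the counts differ, so xy^2z ∉ L.
This contradicts the pumping lemma, so L is not regular.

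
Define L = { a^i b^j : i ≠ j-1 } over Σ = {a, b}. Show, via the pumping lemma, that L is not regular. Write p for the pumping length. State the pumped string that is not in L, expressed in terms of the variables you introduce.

a^{p+p!} b^{p+p!+1}

Suppose for contradiction that L is regular, and let p be the pumping length.
Choose w = a^p b^{p+p!+1}. Since p ≠ (p+p!+1)-1 = p+p!, w ∈ L; and |w| ≥ p.
The pumping lemma gives a decomposition w = xyz where |xy| ≤ p and y is nonempty.
The first p characters of w are a's, so xy (and hence y) consists only of a's. Write y = a^k, 1 ≤ k ≤ p.
Since 1 ≤ k ≤ p, k divides p!; set t = 1 + p!/k. Then xy^t z has p + (p!/k)·k = p + p! copies of a. Now the a-count is p+p! and (b-count)-1 = (p+p!+1)-1 = p+p!, so i ≠ j-1 fails. So xy^t z = a^{p+p!} b^{p+p!+1} ∉ L.
This is a contradiction; hence L is not regular.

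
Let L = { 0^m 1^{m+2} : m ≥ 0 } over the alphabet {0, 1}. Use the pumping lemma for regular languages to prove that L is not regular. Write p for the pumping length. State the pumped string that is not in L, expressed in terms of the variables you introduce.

Toward a contradiction, assume L is regular with pumping length p.
Let w = 0^p 1^{p+2} ∈ L; note |w| = 2p+2 ≥ p.
By the pumping lemma, w = xyz with |xy| ≤ p and |y| > 0.
The first p characters of w are 0's, so xy (and hence y) consists only of 0's. Write y = 0^k, 1 ≤ k ≤ p.
Pump with i = 2: xy^2z = 0^{p+k} 1^{p+2}. For this to lie in L we would need p+2 = (p+k)+2, which forces k = 0. But k ≥ 1, so xy^2z ∉ L.
This contradicts the pumping lemma, so L is not regular.

0^{p+k} 1^{p+2}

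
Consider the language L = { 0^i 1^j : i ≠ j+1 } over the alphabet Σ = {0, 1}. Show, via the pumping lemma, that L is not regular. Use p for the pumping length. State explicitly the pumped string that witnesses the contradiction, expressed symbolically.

Assume L is regular; let p be its pumping constant.
Choose w = 0^p 1^{p+p!-1}. Since p ≠ (p+p!-1)+1 = p+p!, w ∈ L; and |w| ≥ p.
The pumping lemma gives a decomposition w = xyz where |xy| ≤ p and |y| ≥ 1.
Since the first p symbols of w are all 0's and |xy| ≤ p, y lies entirely in the leading 0-block: y = 0^k for some k with 1 ≤ k ≤ p.
Since 1 ≤ k ≤ p, k divides p!; set t = 1 + p!/k. Then xy^t z has p + (p!/k)·k = p + p! copies of 0. Now the 0-count is p+p! and (1-count)+1 = (p+p!-1)+1 = p+p!, so i ≠ j+1 fails. So xy^t z = 0^{p+p!} 1^{p+p!-1} ∉ L.
This contradicts the pumping lemma, so L is not regular.

0^{p+p!} 1^{p+p!-1}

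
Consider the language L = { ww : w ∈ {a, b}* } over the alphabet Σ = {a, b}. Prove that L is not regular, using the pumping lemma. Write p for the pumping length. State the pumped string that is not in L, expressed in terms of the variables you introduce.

Toward a contradiction, assume L is regular with pumping length p.
Take w = a^p b^p a^p b^p = uu where u = a^pb^p; then w ∈ L and |w| = 4p ≥ p.
By the pumping lemma, w = xyz with |xy| ≤ p and y is nonempty.
Because |xy| ≤ p and w begins with p copies of a, we have y = a^k with 1 ≤ k ≤ p.
Pump with i = 2: xy^2z = a^{p+k} b^p a^p b^p, of length 4p+k. Suppose this equals vv. The string starts with a and ends with b, so v does too; thus the boundary between the two copies of v is a b→a transition. There is exactly one such transition, at position 2p+k, so |v| = 2p+k and |vv| = 4p+2k ≠ 4p+k since k ≥ 1. So xy^2z ∉ L.
This contradicts the pumping lemma, so L is not regular.

a^{p+k} b^p a^p b^p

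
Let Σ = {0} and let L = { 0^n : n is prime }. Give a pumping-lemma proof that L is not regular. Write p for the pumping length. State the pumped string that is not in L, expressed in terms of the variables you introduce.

Assume L is regular. Let p be the pumping length given by the pumping lemma.
Let q be a prime with q ≥ p+2 (infinitely many primes exist), and take w = 0^q ∈ L with |w| = q ≥ p.
The pumping lemma gives a decomposition w = xyz where |xy| ≤ p and |y| > 0.
Then y = 0^k for some k with 1 ≤ k ≤ p.
Since 1 ≤ k ≤ p, |xz| = q-k. Pump with i = q+1: |xy^{q+1}z| = (q-k)+(q+1)k = q+qk = q(1+k), which is composite (both factors ≥ 2). So xy^{q+1}z = 0^{q(1+k)} ∉ L.
This is a contradiction; hence L is not regular.

0^{q(1+k)}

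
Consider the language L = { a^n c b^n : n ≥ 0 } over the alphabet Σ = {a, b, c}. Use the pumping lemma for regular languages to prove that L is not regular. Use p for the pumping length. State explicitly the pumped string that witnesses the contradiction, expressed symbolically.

a^{p+k} c b^p

Assume L is regular; let p be its pumping constant.
Take w = a^p c b^p ∈ L with |w| = 2p+1 ≥ p.
Write w = xyz as guaranteed by the lemma, with |xy| ≤ p and |y| > 0.
Since the first p symbols of w are all a's and |xy| ≤ p, y lies entirely in the leading a-block: y = a^k for some k with 1 ≤ k ≤ p.
Pump with i = 2: xy^2z = a^{p+k} c b^p, which would require p+k = p. But k ≥ 1, so xy^2z ∉ L.
This contradicts the pumping lemma, so L is not regular.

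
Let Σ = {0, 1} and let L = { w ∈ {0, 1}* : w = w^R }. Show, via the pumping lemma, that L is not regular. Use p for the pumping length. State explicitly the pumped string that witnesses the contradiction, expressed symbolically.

0^{p+k} 1 0^p

Suppose for contradiction that L is regular, and let p be the pumping length.
Take w = 0^p 1 0^p, a palindrome of length 2p+1 ≥ p.
The pumping lemma gives a decomposition w = xyz where |xy| ≤ p and y is nonempty.
Since the first p symbols of w are all 0's and |xy| ≤ p, y lies entirely in the leading 0-block: y = 0^k for some k with 1 ≤ k ≤ p.
Pump with i = 2: xy^2z = 0^{p+k} 1 0^p. Its reverse is 0^p 1 0^{p+k}, which differs from xy^2z since k ≥ 1. So xy^2z is not a palindrome and xy^2z ∉ L.
Contradiction. Therefore L is not regular.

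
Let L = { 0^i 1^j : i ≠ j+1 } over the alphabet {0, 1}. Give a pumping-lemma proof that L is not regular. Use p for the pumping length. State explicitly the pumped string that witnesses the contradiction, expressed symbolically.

0^{p+p!} 1^{p+p!-1}

Suppose for contradiction that L is regular, and let p be the pumping length.
Choose w = 0^p 1^{p+p!-1}. Since p ≠ (p+p!-1)+1 = p+p!, w ∈ L; and |w| ≥ p.
Write w = xyz as guaranteed by the lemma, with |xy| ≤ p and |y| ≥ 1.
Since the first p symbols of w are all 0's and |xy| ≤ p, y lies entirely in the leading 0-block: y = 0^k for some k with 1 ≤ k ≤ p.
Since 1 ≤ k ≤ p, k divides p!; set t = 1 + p!/k. Then xy^t z has p + (p!/k)·k = p + p! copies of 0. Now the 0-count is p+p! and (1-count)+1 = (p+p!-1)+1 = p+p!, so i ≠ j+1 fails. So xy^t z = 0^{p+p!} 1^{p+p!-1} ∉ L.
This contradicts the pumping lemma, so L is not regular.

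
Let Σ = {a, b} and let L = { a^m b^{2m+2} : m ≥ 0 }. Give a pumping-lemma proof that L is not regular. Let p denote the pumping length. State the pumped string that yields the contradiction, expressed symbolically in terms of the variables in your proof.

a^{p+k} b^{2p+2}

Assume L is regular; let p be its pumping constant.
Take w = a^p b^{2p+2}. Then w ∈ L and |w| = 3p+2 ≥ p.
Write w = xyz as guaranteed by the lemma, with |xy| ≤ p and |y| ≥ 1.
The first p characters of w are a's, so xy (and hence y) consists only of a's. Write y = a^k, 1 ≤ k ≤ p.
Pump with i = 2: xy^2z = a^{p+k} b^{2p+2}. For this to lie in L we would need 2p+2 = 2(p+k)+2, which forces k = 0. But k ≥ 1, so xy^2z ∉ L.
This contradicts the pumping lemma, so L is not regular.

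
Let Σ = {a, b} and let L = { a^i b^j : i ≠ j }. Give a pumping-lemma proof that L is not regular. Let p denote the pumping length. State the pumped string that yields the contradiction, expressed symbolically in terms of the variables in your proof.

a^{p+p!} b^{p+p!}

Suppose for contradiction that L is regular, and let p be the pumping length.
Choose w = a^p b^{p+p!}. Since p ≠ p+p!, w ∈ L; and |w| ≥ p.
By the pumping lemma, w = xyz with |xy| ≤ p and |y| > 0.
Since the first p symbols of w are all a's and |xy| ≤ p, y lies entirely in the leading a-block: y = a^k for some k with 1 ≤ k ≤ p.
Since 1 ≤ k ≤ p, k divides p!; set t = 1 + p!/k. Then xy^t z has p + (p!/k)·k = p + p! copies of a. Now the a-count equals the b-count, so i ≠ j fails. So xy^t z = a^{p+p!} b^{p+p!} ∉ L.
Contradiction. Therefore L is not regular.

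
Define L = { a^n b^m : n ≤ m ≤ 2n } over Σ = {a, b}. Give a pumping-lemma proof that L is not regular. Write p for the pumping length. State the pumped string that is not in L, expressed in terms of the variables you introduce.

a^{p+k} b^p

Suppose for contradiction that L is regular, and let p be the pumping length.
Take w = a^p b^p ∈ L (since p ≤ p ≤ 2p), with |w| = 2p ≥ p.
The pumping lemma gives a decomposition w = xyz where |xy| ≤ p and |y| > 0.
Since the first p symbols of w are all a's and |xy| ≤ p, y lies entirely in the leading a-block: y = a^k for some k with 1 ≤ k ≤ p.
Pump with i = 2: xy^2z = a^{p+k} b^p. Now n = p+k > p = m, so the condition n ≤ m fails. Thus xy^2z ∉ L.
Contradiction. Therefore L is not regular.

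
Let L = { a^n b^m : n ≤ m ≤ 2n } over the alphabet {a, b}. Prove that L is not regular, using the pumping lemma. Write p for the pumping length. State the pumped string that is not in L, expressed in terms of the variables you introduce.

Toward a contradiction, assume L is regular with pumping length p.
Take w = a^p b^p ∈ L (since p ≤ p ≤ 2p), with |w| = 2p ≥ p.
By the pumping lemma, w = xyz with |xy| ≤ p and y is nonempty.
The first p characters of w are a's, so xy (and hence y) consists only of a's. Write y = a^k, 1 ≤ k ≤ p.
Pump with i = 2: xy^2z = a^{p+k} b^p. Now n = p+k > p = m, so the condition n ≤ m fails. Thus xy^2z ∉ L.
Contradiction. Therefore L is not regular.

a^{p+k} b^p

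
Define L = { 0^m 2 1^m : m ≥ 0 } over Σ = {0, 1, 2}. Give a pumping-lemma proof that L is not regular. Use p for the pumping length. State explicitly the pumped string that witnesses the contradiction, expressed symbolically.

Assume L is regular. Let p be the pumping length given by the pumping lemma.
Take w = 0^p 2 1^p ∈ L with |w| = 2p+1 ≥ p.
By the pumping lemma, w = xyz with |xy| ≤ p and |y| ≥ 1.
Because |xy| ≤ p and w begins with p copies of 0, we have y = 0^k with 1 ≤ k ≤ p.
Pump with i = 2: xy^2z = 0^{p+k} 2 1^p, which would require p+k = p. But k ≥ 1, so xy^2z ∉ L.
Contradiction. Therefore L is not regular.

0^{p+k} 2 1^p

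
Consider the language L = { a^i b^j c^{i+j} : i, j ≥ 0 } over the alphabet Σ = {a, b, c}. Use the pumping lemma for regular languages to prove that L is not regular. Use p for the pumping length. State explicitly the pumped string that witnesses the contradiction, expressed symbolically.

Toward a contradiction, assume L is regular with pumping length p.
Take w = a^p b^p c^{2p} ∈ L (with i=j=p, i+j=2p), |w| = 4p ≥ p.
The pumping lemma gives a decomposition w = xyz where |xy| ≤ p and |y| ≥ 1.
The first p characters of w are a's, so xy (and hence y) consists only of a's. Write y = a^k, 1 ≤ k ≤ p.
Consider xy^2z = a^{p+k} b^p c^{2p}. Now the a- and b-counts sum to 2p+k, but the c-count is 2p ≠ 2p+k. So xy^2z ∉ L.
Contradiction. Therefore L is not regular.

a^{p+k} b^p c^{2p}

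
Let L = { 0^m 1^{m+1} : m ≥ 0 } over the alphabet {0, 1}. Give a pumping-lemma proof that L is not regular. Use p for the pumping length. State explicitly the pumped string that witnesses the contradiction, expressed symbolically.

0^{p+k} 1^{p+1}

Toward a contradiction, assume L is regular with pumping length p.
Take w = 0^p 1^{p+1}. Then w ∈ L and |w| = 2p+1 ≥ p.
By the pumping lemma, w = xyz with |xy| ≤ p and |y| > 0.
Because |xy| ≤ p and w begins with p copies of 0, we have y = 0^k with 1 ≤ k ≤ p.
Pump with i = 2: xy^2z = 0^{p+k} 1^{p+1}. For this to lie in L we would need p+1 = (p+k)+1, which forces k = 0. But k ≥ 1, so xy^2z ∉ L.
Contradiction. Therefore L is not regular.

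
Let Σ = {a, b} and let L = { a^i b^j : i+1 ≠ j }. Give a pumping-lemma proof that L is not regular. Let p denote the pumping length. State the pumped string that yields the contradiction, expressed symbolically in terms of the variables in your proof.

Assume L is regular; let p be its pumping constant.
Choose w = a^p b^{p+p!+1}. Since p ≠ (p+p!+1)-1 = p+p!, w ∈ L; and |w| ≥ p.
By the pumping lemma, w = xyz with |xy| ≤ p and y is nonempty.
Because |xy| ≤ p and w begins with p copies of a, we have y = a^k with 1 ≤ k ≤ p.
Since 1 ≤ k ≤ p, k divides p!; set t = 1 + p!/k. Then xy^t z has p + (p!/k)·k = p + p! copies of a. Now the a-count is p+p! and (b-count)-1 = (p+p!+1)-1 = p+p!, so i+1 ≠ j fails. So xy^t z = a^{p+p!} b^{p+p!+1} ∉ L.
This is a contradiction; hence L is not regular.

a^{p+p!} b^{p+p!+1}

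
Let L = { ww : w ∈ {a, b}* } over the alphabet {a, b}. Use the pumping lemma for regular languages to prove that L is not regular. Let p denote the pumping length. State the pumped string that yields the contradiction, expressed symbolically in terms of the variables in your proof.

a^{p+k} b^p a^p b^p

Assume L is regular; let p be its pumping constant.
Take w = a^p b^p a^p b^p = uu where u = a^pb^p; then w ∈ L and |w| = 4p ≥ p.
By the pumping lemma, w = xyz with |xy| ≤ p and |y| ≥ 1.
Because |xy| ≤ p and w begins with p copies of a, we have y = a^k with 1 ≤ k ≤ p.
Pump with i = 2: xy^2z = a^{p+k} b^p a^p b^p, of length 4p+k. Suppose this equals vv. The string starts with a and ends with b, so v does too; thus the boundary between the two copies of v is a b→a transition. There is exactly one such transition, at position 2p+k, so |v| = 2p+k and |vv| = 4p+2k ≠ 4p+k since k ≥ 1. So xy^2z ∉ L.
This is a contradiction; hence L is not regular.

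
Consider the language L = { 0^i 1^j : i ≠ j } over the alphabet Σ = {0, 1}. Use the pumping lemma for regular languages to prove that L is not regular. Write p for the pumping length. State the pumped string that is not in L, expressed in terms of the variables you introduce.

Assume L is regular; let p be its pumping constant.
Choose w = 0^p 1^{p+p!}. Since p ≠ p+p!, w ∈ L; and |w| ≥ p.
The pumping lemma gives a decomposition w = xyz where |xy| ≤ p and y is nonempty.
The first p characters of w are 0's, so xy (and hence y) consists only of 0's. Write y = 0^k, 1 ≤ k ≤ p.
Since 1 ≤ k ≤ p, k divides p!; set t = 1 + p!/k. Then xy^t z has p + (p!/k)·k = p + p! copies of 0. Now the 0-count equals the 1-count, so i ≠ j fails. So xy^t z = 0^{p+p!} 1^{p+p!} ∉ L.
Contradiction. Therefore L is not regular.

0^{p+p!} 1^{p+p!}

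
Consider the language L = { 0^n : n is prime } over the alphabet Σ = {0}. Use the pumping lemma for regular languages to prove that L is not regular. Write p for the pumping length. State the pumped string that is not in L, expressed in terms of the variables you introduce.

0^{q(1+k)}

Assume L is regular; let p be its pumping constant.
Let q be a prime with q ≥ p+2 (infinitely many primes exist), and take w = 0^q ∈ L with |w| = q ≥ p.
By the pumping lemma, w = xyz with |xy| ≤ p and |y| > 0.
Then y = 0^k for some k with 1 ≤ k ≤ p.
Since 1 ≤ k ≤ p, |xz| = q-k. Pump with i = q+1: |xy^{q+1}z| = (q-k)+(q+1)k = q+qk = q(1+k), which is composite (both factors ≥ 2). So xy^{q+1}z = 0^{q(1+k)} ∉ L.
This is a contradiction; hence L is not regular.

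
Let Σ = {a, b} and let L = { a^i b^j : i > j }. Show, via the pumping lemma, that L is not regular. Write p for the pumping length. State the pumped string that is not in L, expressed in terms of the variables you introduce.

Suppose for contradiction that L is regular, and let p be the pumping length.
Choose w = a^{p+1} b^p ∈ L, with |w| = 2p+1 ≥ p.
Write w = xyz as guaranteed by the lemma, with |xy| ≤ p and y is nonempty.
Because |xy| ≤ p and w begins with p copies of a, we have y = a^k with 1 ≤ k ≤ p.
Consider xy^0z = xz = a^{p+1-k} b^p. Since k ≥ 1, the a-count p+1-k is at most p, so i > j fails; thus xz ∉ L.
Contradiction. Therefore L is not regular.

a^{p+1-k} b^p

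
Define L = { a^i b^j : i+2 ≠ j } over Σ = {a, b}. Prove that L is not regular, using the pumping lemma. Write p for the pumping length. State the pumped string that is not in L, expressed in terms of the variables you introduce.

Assume L is regular. Let p be the pumping length given by the pumping lemma.
Choose w = a^p b^{p+p!+2}. Since p ≠ (p+p!+2)-2 = p+p!, w ∈ L; and |w| ≥ p.
By the pumping lemma, w = xyz with |xy| ≤ p and |y| > 0.
The first p characters of w are a's, so xy (and hence y) consists only of a's. Write y = a^k, 1 ≤ k ≤ p.
Since 1 ≤ k ≤ p, k divides p!; set t = 1 + p!/k. Then xy^t z has p + (p!/k)·k = p + p! copies of a. Now the a-count is p+p! and (b-count)-2 = (p+p!+2)-2 = p+p!, so i+2 ≠ j fails. So xy^t z = a^{p+p!} b^{p+p!+2} ∉ L.
Contradiction. Therefore L is not regular.

a^{p+p!} b^{p+p!+2}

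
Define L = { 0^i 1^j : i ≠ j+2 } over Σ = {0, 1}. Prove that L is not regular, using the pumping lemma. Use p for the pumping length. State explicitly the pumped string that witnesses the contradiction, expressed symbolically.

0^{p+p!} 1^{p+p!-2}

Assume L is regular; let p be its pumping constant.
Choose w = 0^p 1^{p+p!-2}. Since p ≠ (p+p!-2)+2 = p+p!, w ∈ L; and |w| ≥ p.
Write w = xyz as guaranteed by the lemma, with |xy| ≤ p and y is nonempty.
Since the first p symbols of w are all 0's and |xy| ≤ p, y lies entirely in the leading 0-block: y = 0^k for some k with 1 ≤ k ≤ p.
Since 1 ≤ k ≤ p, k divides p!; set t = 1 + p!/k. Then xy^t z has p + (p!/k)·k = p + p! copies of 0. Now the 0-count is p+p! and (1-count)+2 = (p+p!-2)+2 = p+p!, so i ≠ j+2 fails. So xy^t z = 0^{p+p!} 1^{p+p!-2} ∉ L.
Contradiction. Therefore L is not regular.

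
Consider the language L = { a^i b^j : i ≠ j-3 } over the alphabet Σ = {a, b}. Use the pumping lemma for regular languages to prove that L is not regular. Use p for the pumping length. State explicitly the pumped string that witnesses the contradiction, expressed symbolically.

a^{p+p!} b^{p+p!+3}

Assume L is regular; let p be its pumping constant.
Choose w = a^p b^{p+p!+3}. Since p ≠ (p+p!+3)-3 = p+p!, w ∈ L; and |w| ≥ p.
By the pumping lemma, w = xyz with |xy| ≤ p and |y| ≥ 1.
Since the first p symbols of w are all a's and |xy| ≤ p, y lies entirely in the leading a-block: y = a^k for some k with 1 ≤ k ≤ p.
Since 1 ≤ k ≤ p, k divides p!; set t = 1 + p!/k. Then xy^t z has p + (p!/k)·k = p + p! copies of a. Now the a-count is p+p! and (b-count)-3 = (p+p!+3)-3 = p+p!, so i ≠ j-3 fails. So xy^t z = a^{p+p!} b^{p+p!+3} ∉ L.
This is a contradiction; hence L is not regular.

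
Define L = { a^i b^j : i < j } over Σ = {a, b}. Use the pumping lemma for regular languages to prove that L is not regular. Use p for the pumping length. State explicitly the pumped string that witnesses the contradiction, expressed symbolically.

Assume L is regular; let p be its pumping constant.
Choose w = a^p b^{p+1} ∈ L, with |w| = 2p+1 ≥ p.
The pumping lemma gives a decomposition w = xyz where |xy| ≤ p and |y| > 0.
Because |xy| ≤ p and w begins with p copies of a, we have y = a^k with 1 ≤ k ≤ p.
Consider xy^2z = a^{p+k} b^{p+1}. Since k ≥ 1, the a-count p+k is at least p+1, so i < j fails; thus xy^2z ∉ L.
This contradicts the pumping lemma, so L is not regular.

a^{p+k} b^{p+1}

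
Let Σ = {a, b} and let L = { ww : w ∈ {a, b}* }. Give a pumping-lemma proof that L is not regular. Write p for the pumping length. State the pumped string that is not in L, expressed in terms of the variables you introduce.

a^{p+k} b^p a^p b^p

Toward a contradiction, assume L is regular with pumping length p.
Take w = a^p b^p a^p b^p = uu where u = a^pb^p; then w ∈ L and |w| = 4p ≥ p.
The pumping lemma gives a decomposition w = xyz where |xy| ≤ p and |y| ≥ 1.
Since the first p symbols of w are all a's and |xy| ≤ p, y lies entirely in the leading a-block: y = a^k for some k with 1 ≤ k ≤ p.
Pump with i = 2: xy^2z = a^{p+k} b^p a^p b^p, of length 4p+k. Suppose this equals vv. The string starts with a and ends with b, so v does too; thus the boundary between the two copies of v is a b→a transition. There is exactly one such transition, at position 2p+k, so |v| = 2p+k and |vv| = 4p+2k ≠ 4p+k since k ≥ 1. So xy^2z ∉ L.
This contradicts the pumping lemma, so L is not regular.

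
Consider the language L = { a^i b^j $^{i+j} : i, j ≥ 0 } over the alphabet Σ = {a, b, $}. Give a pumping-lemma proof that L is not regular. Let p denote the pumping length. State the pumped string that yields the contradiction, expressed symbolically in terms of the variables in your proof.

Assume L is regular; let p be its pumping constant.
Take w = a^p b^p $^{2p} ∈ L (with i=j=p, i+j=2p), |w| = 4p ≥ p.
The pumping lemma gives a decomposition w = xyz where |xy| ≤ p and y is nonempty.
The first p characters of w are a's, so xy (and hence y) consists only of a's. Write y = a^k, 1 ≤ k ≤ p.
Consider xy^2z = a^{p+k} b^p $^{2p}. Now the a- and b-counts sum to 2p+k, but the $-count is 2p ≠ 2p+k. So xy^2z ∉ L.
Contradiction. Therefore L is not regular.

a^{p+k} b^p $^{2p}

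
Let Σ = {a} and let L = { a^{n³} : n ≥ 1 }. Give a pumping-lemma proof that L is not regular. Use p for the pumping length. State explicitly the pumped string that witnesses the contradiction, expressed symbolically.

Assume L is regular; let p be its pumping constant.
Take w = a^{p³} ∈ L with |w| = p³ ≥ p.
By the pumping lemma, w = xyz with |xy| ≤ p and |y| ≥ 1.
Then y = a^k for some k with 1 ≤ k ≤ p.
Pump with i = 2: xy^2z = a^{p³+k}. Since 1 ≤ k ≤ p, p³ < p³+k ≤ p³+p < p³+3p²+3p+1 = (p+1)³, so p³+k is not a perfect cube. So xy^2z ∉ L.
This contradicts the pumping lemma, so L is not regular.

a^{p³+k}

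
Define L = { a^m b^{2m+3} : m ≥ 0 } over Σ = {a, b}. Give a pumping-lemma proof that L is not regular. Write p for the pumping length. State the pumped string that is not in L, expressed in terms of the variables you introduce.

a^{p+k} b^{2p+3}

Assume L is regular; let p be its pumping constant.
Choose w = a^p b^{2p+3}, which is in L with |w| = 3p+3 ≥ p.
Write w = xyz as guaranteed by the lemma, with |xy| ≤ p and |y| ≥ 1.
Since the first p symbols of w are all a's and |xy| ≤ p, y lies entirely in the leading a-block: y = a^k for some k with 1 ≤ k ≤ p.
Pump with i = 2: xy^2z = a^{p+k} b^{2p+3}. For this to lie in L we would need 2p+3 = 2(p+k)+3, which forces k = 0. But k ≥ 1, so xy^2z ∉ L.
This contradicts the pumping lemma, so L is not regular.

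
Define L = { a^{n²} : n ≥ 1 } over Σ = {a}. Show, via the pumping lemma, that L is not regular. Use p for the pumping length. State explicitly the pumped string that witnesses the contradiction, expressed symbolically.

Toward a contradiction, assume L is regular with pumping length p.
Take w = a^{p²} ∈ L with |w| = p² ≥ p.
By the pumping lemma, w = xyz with |xy| ≤ p and |y| > 0.
Then y = a^k for some k with 1 ≤ k ≤ p.
Pump with i = 2: xy^2z = a^{p²+k}. Since 1 ≤ k ≤ p, p² < p²+k ≤ p²+p < (p+1)², so p²+k lies strictly between consecutive squares and is not a perfect square. So xy^2z ∉ L.
This contradicts the pumping lemma, so L is not regular.

a^{p²+k}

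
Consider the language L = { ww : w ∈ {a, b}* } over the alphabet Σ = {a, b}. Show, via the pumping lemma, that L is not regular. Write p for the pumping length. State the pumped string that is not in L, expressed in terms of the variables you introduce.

Suppose for contradiction that L is regular, and let p be the pumping length.
Take w = a^p b^p a^p b^p = uu where u = a^pb^p; then w ∈ L and |w| = 4p ≥ p.
Write w = xyz as guaranteed by the lemma, with |xy| ≤ p and y is nonempty.
Because |xy| ≤ p and w begins with p copies of a, we have y = a^k with 1 ≤ k ≤ p.
Pump with i = 2: xy^2z = a^{p+k} b^p a^p b^p, of length 4p+k. Suppose this equals vv. The string starts with a and ends with b, so v does too; thus the boundary between the two copies of v is a b→a transition. There is exactly one such transition, at position 2p+k, so |v| = 2p+k and |vv| = 4p+2k ≠ 4p+k since k ≥ 1. So xy^2z ∉ L.
This contradicts the pumping lemma, so L is not regular.

a^{p+k} b^p a^p b^p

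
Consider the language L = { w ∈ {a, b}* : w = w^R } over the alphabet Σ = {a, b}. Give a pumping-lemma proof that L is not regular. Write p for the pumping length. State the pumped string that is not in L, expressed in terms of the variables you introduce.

Suppose for contradiction that L is regular, and let p be the pumping length.
Take w = a^p b a^p, a palindrome of length 2p+1 ≥ p.
By the pumping lemma, w = xyz with |xy| ≤ p and |y| ≥ 1.
The first p characters of w are a's, so xy (and hence y) consists only of a's. Write y = a^k, 1 ≤ k ≤ p.
Pump with i = 2: xy^2z = a^{p+k} b a^p. Its reverse is a^p b a^{p+k}, which differs from xy^2z since k ≥ 1. So xy^2z is not a palindrome and xy^2z ∉ L.
This contradicts the pumping lemma, so L is not regular.

a^{p+k} b a^p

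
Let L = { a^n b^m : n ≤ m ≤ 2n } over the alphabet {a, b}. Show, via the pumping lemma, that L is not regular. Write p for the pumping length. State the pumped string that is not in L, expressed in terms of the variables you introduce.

Assume L is regular; let p be its pumping constant.
Take w = a^p b^p ∈ L (since p ≤ p ≤ 2p), with |w| = 2p ≥ p.
The pumping lemma gives a decomposition w = xyz where |xy| ≤ p and |y| > 0.
Since the first p symbols of w are all a's and |xy| ≤ p, y lies entirely in the leading a-block: y = a^k for some k with 1 ≤ k ≤ p.
Pump with i = 2: xy^2z = a^{p+k} b^p. Now n = p+k > p = m, so the condition n ≤ m fails. Thus xy^2z ∉ L.
This contradicts the pumping lemma, so L is not regular.

a^{p+k} b^p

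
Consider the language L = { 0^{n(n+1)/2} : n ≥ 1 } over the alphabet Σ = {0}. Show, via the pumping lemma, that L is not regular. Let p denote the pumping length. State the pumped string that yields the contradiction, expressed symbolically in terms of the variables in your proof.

0^{p(p+1)/2+k}

Assume L is regular. Let p be the pumping length given by the pumping lemma.
Take w = 0^{p(p+1)/2} ∈ L with |w| = p(p+1)/2 ≥ p.
Write w = xyz as guaranteed by the lemma, with |xy| ≤ p and y is nonempty.
Then y = 0^k for some k with 1 ≤ k ≤ p.
Pump with i = 2: xy^2z = 0^{p(p+1)/2+k}. Since 1 ≤ k ≤ p, p(p+1)/2 < p(p+1)/2+k ≤ p(p+1)/2+p < (p+1)(p+2)/2, so p(p+1)/2+k is strictly between consecutive triangular numbers. So xy^2z ∉ L.
This is a contradiction; hence L is not regular.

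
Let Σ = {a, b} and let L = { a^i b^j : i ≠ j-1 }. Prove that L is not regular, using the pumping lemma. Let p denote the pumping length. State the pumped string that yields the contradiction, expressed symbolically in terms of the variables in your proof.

Suppose for contradiction that L is regular, and let p be the pumping length.
Choose w = a^p b^{p+p!+1}. Since p ≠ (p+p!+1)-1 = p+p!, w ∈ L; and |w| ≥ p.
The pumping lemma gives a decomposition w = xyz where |xy| ≤ p and |y| ≥ 1.
Since the first p symbols of w are all a's and |xy| ≤ p, y lies entirely in the leading a-block: y = a^k for some k with 1 ≤ k ≤ p.
Since 1 ≤ k ≤ p, k divides p!; set t = 1 + p!/k. Then xy^t z has p + (p!/k)·k = p + p! copies of a. Now the a-count is p+p! and (b-count)-1 = (p+p!+1)-1 = p+p!, so i ≠ j-1 fails. So xy^t z = a^{p+p!} b^{p+p!+1} ∉ L.
This contradicts the pumping lemma, so L is not regular.

a^{p+p!} b^{p+p!+1}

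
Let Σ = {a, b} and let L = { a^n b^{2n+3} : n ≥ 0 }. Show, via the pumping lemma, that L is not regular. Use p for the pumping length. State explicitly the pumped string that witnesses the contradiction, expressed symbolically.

a^{p+k} b^{2p+3}

Suppose for contradiction that L is regular, and let p be the pumping length.
Take w = a^p b^{2p+3}. Then w ∈ L and |w| = 3p+3 ≥ p.
The pumping lemma gives a decomposition w = xyz where |xy| ≤ p and |y| ≥ 1.
Since the first p symbols of w are all a's and |xy| ≤ p, y lies entirely in the leading a-block: y = a^k for some k with 1 ≤ k ≤ p.
Pump with i = 2: xy^2z = a^{p+k} b^{2p+3}. For this to lie in L we would need 2p+3 = 2(p+k)+3, which forces k = 0. But k ≥ 1, so xy^2z ∉ L.
This contradicts the pumping lemma, so L is not regular.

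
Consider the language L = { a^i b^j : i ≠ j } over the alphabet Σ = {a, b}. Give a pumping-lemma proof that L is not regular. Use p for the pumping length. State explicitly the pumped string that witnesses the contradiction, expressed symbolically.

Assume L is regular; let p be its pumping constant.
Choose w = a^p b^{p+p!}. Since p ≠ p+p!, w ∈ L; and |w| ≥ p.
Write w = xyz as guaranteed by the lemma, with |xy| ≤ p and y is nonempty.
The first p characters of w are a's, so xy (and hence y) consists only of a's. Write y = a^k, 1 ≤ k ≤ p.
Since 1 ≤ k ≤ p, k divides p!; set t = 1 + p!/k. Then xy^t z has p + (p!/k)·k = p + p! copies of a. Now the a-count equals the b-count, so i ≠ j fails. So xy^t z = a^{p+p!} b^{p+p!} ∉ L.
This is a contradiction; hence L is not regular.

a^{p+p!} b^{p+p!}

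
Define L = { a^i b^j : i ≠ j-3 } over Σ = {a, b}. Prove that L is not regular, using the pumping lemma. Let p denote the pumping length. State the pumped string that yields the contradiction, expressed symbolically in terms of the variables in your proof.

a^{p+p!} b^{p+p!+3}

Assume L is regular. Let p be the pumping length given by the pumping lemma.
Choose w = a^p b^{p+p!+3}. Since p ≠ (p+p!+3)-3 = p+p!, w ∈ L; and |w| ≥ p.
Write w = xyz as guaranteed by the lemma, with |xy| ≤ p and |y| > 0.
Since the first p symbols of w are all a's and |xy| ≤ p, y lies entirely in the leading a-block: y = a^k for some k with 1 ≤ k ≤ p.
Since 1 ≤ k ≤ p, k divides p!; set t = 1 + p!/k. Then xy^t z has p + (p!/k)·k = p + p! copies of a. Now the a-count is p+p! and (b-count)-3 = (p+p!+3)-3 = p+p!, so i ≠ j-3 fails. So xy^t z = a^{p+p!} b^{p+p!+3} ∉ L.
This contradicts the pumping lemma, so L is not regular.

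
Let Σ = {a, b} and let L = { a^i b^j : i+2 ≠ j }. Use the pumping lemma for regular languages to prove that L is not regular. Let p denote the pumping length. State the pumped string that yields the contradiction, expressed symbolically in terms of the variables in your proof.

a^{p+p!} b^{p+p!+2}

Suppose for contradiction that L is regular, and let p be the pumping length.
Choose w = a^p b^{p+p!+2}. Since p ≠ (p+p!+2)-2 = p+p!, w ∈ L; and |w| ≥ p.
The pumping lemma gives a decomposition w = xyz where |xy| ≤ p and |y| > 0.
The first p characters of w are a's, so xy (and hence y) consists only of a's. Write y = a^k, 1 ≤ k ≤ p.
Since 1 ≤ k ≤ p, k divides p!; set t = 1 + p!/k. Then xy^t z has p + (p!/k)·k = p + p! copies of a. Now the a-count is p+p! and (b-count)-2 = (p+p!+2)-2 = p+p!, so i+2 ≠ j fails. So xy^t z = a^{p+p!} b^{p+p!+2} ∉ L.
Contradiction. Therefore L is not regular.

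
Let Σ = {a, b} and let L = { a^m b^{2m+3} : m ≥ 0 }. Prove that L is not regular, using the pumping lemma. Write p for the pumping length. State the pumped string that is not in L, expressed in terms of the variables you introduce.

a^{p+k} b^{2p+3}

Suppose for contradiction that L is regular, and let p be the pumping length.
Choose w = a^p b^{2p+3}, which is in L with |w| = 3p+3 ≥ p.
The pumping lemma gives a decomposition w = xyz where |xy| ≤ p and |y| > 0.
The first p characters of w are a's, so xy (and hence y) consists only of a's. Write y = a^k, 1 ≤ k ≤ p.
Pump with i = 2: xy^2z = a^{p+k} b^{2p+3}. For this to lie in L we would need 2p+3 = 2(p+k)+3, which forces k = 0. But k ≥ 1, so xy^2z ∉ L.
This contradicts the pumping lemma, so L is not regular.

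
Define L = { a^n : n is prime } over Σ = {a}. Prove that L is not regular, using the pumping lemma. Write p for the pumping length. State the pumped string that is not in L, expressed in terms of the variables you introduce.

a^{q(1+k)}

Assume L is regular; let p be its pumping constant.
Let q be a prime with q ≥ p+2 (infinitely many primes exist), and take w = a^q ∈ L with |w| = q ≥ p.
By the pumping lemma, w = xyz with |xy| ≤ p and y is nonempty.
Then y = a^k for some k with 1 ≤ k ≤ p.
Since 1 ≤ k ≤ p, |xz| = q-k. Pump with i = q+1: |xy^{q+1}z| = (q-k)+(q+1)k = q+qk = q(1+k), which is composite (both factors ≥ 2). So xy^{q+1}z = a^{q(1+k)} ∉ L.
This contradicts the pumping lemma, so L is not regular.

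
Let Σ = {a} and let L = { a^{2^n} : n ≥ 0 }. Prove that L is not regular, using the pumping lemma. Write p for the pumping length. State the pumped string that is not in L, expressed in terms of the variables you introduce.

a^{2^p+k}

Assume L is regular. Let p be the pumping length given by the pumping lemma.
Take w = a^{2^p} ∈ L with |w| = 2^p ≥ p.
The pumping lemma gives a decomposition w = xyz where |xy| ≤ p and |y| > 0.
Then y = a^k for some k with 1 ≤ k ≤ p.
Pump with i = 2: xy^2z = a^{2^p+k}. Since 1 ≤ k ≤ p < 2^p, we have 2^p < 2^p+k < 2^{p+1}, so 2^p+k is not a power of 2. So xy^2z ∉ L.
This contradicts the pumping lemma, so L is not regular.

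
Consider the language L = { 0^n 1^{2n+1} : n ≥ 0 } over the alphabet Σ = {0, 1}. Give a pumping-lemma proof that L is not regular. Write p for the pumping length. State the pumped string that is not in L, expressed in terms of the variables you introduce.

Assume L is regular; let p be its pumping constant.
Choose w = 0^p 1^{2p+1}, which is in L with |w| = 3p+1 ≥ p.
By the pumping lemma, w = xyz with |xy| ≤ p and |y| ≥ 1.
Because |xy| ≤ p and w begins with p copies of 0, we have y = 0^k with 1 ≤ k ≤ p.
Pump with i = 2: xy^2z = 0^{p+k} 1^{2p+1}. For this to lie in L we would need 2p+1 = 2(p+k)+1, which forces k = 0. But k ≥ 1, so xy^2z ∉ L.
This is a contradiction; hence L is not regular.

0^{p+k} 1^{2p+1}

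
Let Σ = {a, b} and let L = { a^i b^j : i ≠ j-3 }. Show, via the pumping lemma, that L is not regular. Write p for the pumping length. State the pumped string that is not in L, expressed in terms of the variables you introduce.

a^{p+p!} b^{p+p!+3}

Toward a contradiction, assume L is regular with pumping length p.
Choose w = a^p b^{p+p!+3}. Since p ≠ (p+p!+3)-3 = p+p!, w ∈ L; and |w| ≥ p.
By the pumping lemma, w = xyz with |xy| ≤ p and |y| ≥ 1.
The first p characters of w are a's, so xy (and hence y) consists only of a's. Write y = a^k, 1 ≤ k ≤ p.
Since 1 ≤ k ≤ p, k divides p!; set t = 1 + p!/k. Then xy^t z has p + (p!/k)·k = p + p! copies of a. Now the a-count is p+p! and (b-count)-3 = (p+p!+3)-3 = p+p!, so i ≠ j-3 fails. So xy^t z = a^{p+p!} b^{p+p!+3} ∉ L.
This contradicts the pumping lemma, so L is not regular.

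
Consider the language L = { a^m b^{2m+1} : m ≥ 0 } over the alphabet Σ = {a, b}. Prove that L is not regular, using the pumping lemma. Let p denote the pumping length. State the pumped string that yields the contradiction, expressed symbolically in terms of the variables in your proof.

a^{p+k} b^{2p+1}

Assume L is regular; let p be its pumping constant.
Choose w = a^p b^{2p+1}, which is in L with |w| = 3p+1 ≥ p.
The pumping lemma gives a decomposition w = xyz where |xy| ≤ p and |y| > 0.
Since the first p symbols of w are all a's and |xy| ≤ p, y lies entirely in the leading a-block: y = a^k for some k with 1 ≤ k ≤ p.
Pump with i = 2: xy^2z = a^{p+k} b^{2p+1}. For this to lie in L we would need 2p+1 = 2(p+k)+1, which forces k = 0. But k ≥ 1, so xy^2z ∉ L.
This is a contradiction; hence L is not regular.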